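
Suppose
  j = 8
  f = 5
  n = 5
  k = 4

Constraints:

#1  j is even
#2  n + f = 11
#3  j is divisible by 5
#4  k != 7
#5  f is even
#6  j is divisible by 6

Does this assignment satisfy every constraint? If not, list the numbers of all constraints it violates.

The assignment fails constraints 2, 3, 5, and 6.

#1 j = 8 is even  ✔
#2 n + f = 5 + 5 = 10, not 11  ✘
#3 8 = 5*1 + 3, so 5 does not divide 8  ✘
#4 k = 4, and 4 ≠ 7  ✔
#5 f = 5 is odd  ✘
#6 8 = 6*1 + 2, so 6 does not divide 8  ✘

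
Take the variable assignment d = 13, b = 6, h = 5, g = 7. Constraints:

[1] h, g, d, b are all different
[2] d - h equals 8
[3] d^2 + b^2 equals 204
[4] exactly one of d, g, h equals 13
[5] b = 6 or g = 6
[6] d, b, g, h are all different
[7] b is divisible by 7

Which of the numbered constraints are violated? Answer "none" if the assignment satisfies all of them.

[1] values 5, 7, 13, 6 are pairwise distinct  holds
[2] d - h = 13 - 5 = 8  holds
[3] d^2 + b^2 = 13^2 + 6^2 = 169 + 36 = 205, not 204  fails
[4] d=13, g=7, h=5; 1 of them equals 13  holds
[5] b = 6 = 6 (first disjunct)  holds
[6] values 13, 6, 7, 5 are pairwise distinct  holds
[7] 6 = 7*0 + 6, so 7 does not divide 6  fails

Constraints 3, 7 are violated.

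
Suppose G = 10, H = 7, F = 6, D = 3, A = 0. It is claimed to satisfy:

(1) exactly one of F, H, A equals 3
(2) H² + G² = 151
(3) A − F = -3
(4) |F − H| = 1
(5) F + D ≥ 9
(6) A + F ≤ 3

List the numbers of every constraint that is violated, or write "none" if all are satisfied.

(1) F=6, H=7, A=0; 0 of them equal 3, not exactly one  false
(2) H² + G² = 7² + 10² = 49 + 100 = 149, not 151  false
(3) A − F = 0 − 6 = -6, not -3  false
(4) |6 − 7| = 1  true
(5) F + D = 6 + 3 = 9; 9 ≥ 9  true
(6) A + F = 0 + 6 = 6; 6 > 3, bound 3 not met  false

The assignment fails constraints 1, 2, 3, 6.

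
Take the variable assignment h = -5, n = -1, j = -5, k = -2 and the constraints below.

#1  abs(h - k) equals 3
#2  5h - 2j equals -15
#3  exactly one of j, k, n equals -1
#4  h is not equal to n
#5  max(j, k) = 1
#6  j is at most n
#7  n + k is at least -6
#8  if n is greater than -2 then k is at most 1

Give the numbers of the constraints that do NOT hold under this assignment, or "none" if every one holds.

Violated: 5.

#1 abs(-5 - (-2)) = 3 — holds.
#2 5h - 2j = 5(-5) - 2(-5) = -15 — holds.
#3 j=-5, k=-2, n=-1; 1 of them equals -1 — holds.
#4 h = -5, n = -1; distinct — holds.
#5 max(-5, -2) = -2, not 1 — does not hold.
#6 j = -5, n = -1; -5 ≤ -1 — holds.
#7 n + k = -1 + (-2) = -3; -3 ≥ -6 — holds.
#8 n = -1 > -2, so we need k ≤ 1; k = -2 ≤ 1 — holds.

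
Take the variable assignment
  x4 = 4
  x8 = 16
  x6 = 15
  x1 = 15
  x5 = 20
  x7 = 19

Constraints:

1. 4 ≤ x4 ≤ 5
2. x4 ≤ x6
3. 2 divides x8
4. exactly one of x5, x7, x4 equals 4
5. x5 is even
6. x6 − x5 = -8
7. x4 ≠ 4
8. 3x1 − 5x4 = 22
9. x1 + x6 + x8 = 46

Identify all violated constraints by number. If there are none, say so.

Violated: 6, 7, and 8.

1. x4 = 4 lies in [4, 5]  holds
2. x4 = 4, x6 = 15; 4 ≤ 15  holds
3. 16 / 2 = 8, so 2 divides 16  holds
4. x5=20, x7=19, x4=4; 1 of them equals 4  holds
5. x5 = 20 is even  holds
6. x6 − x5 = 15 − 20 = -5, not -8  fails
7. x4 = 4, but 4 is required to differ  fails
8. 3x1 − 5x4 = 3(15) − 5(4) = 25, not 22  fails
9. x1 + x6 + x8 = 15 + 15 + 16 = 46  holds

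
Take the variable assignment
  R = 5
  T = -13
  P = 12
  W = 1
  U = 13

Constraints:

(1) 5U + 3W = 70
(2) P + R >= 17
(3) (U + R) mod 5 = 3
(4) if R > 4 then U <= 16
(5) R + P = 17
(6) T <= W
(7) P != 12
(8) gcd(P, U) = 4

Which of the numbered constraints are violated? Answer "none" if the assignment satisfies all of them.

The assignment fails constraints 1, 7, 8.

(1) 5U + 3W = 5(13) + 3(1) = 68, not 70 — does not hold.
(2) P + R = 12 + 5 = 17; 17 ≥ 17 — holds.
(3) U + R = 18; 18 mod 5 = 3 — holds.
(4) R = 5 > 4, so we need U ≤ 16; U = 13 ≤ 16 — holds.
(5) R + P = 5 + 12 = 17 — holds.
(6) T = -13, W = 1; -13 ≤ 1 — holds.
(7) P = 12, but 12 is required to differ — does not hold.
(8) gcd(12, 13) = 1, not 4 — does not hold.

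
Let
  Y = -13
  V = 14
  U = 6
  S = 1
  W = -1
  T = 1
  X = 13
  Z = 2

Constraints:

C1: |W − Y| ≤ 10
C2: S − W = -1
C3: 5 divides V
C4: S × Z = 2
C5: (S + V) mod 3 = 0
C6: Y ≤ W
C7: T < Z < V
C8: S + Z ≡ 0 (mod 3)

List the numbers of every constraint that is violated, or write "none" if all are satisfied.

C1: |-1 − (-13)| = 12; 12 > 10, exceeds bound 10  ✘
C2: S − W = 1 − (-1) = 2, not -1  ✘
C3: 14 = 5×2 + 4, so 5 does not divide 14  ✘
C4: S × Z = 1 × 2 = 2  ✔
C5: S + V = 15; 15 mod 3 = 0  ✔
C6: Y = -13, W = -1; -13 ≤ -1  ✔
C7: values 1 < 2 < 14  ✔
C8: S + Z = 3; 3 mod 3 = 0  ✔

The assignment fails constraints 1, 2, and 3.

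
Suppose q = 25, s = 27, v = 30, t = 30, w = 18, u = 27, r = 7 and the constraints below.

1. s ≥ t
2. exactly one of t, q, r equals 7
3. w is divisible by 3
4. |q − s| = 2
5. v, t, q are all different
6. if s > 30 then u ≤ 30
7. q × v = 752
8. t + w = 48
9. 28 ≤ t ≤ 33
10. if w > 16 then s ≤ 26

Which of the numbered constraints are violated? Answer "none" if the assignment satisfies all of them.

1. s = 27, t = 30; 27 < 30 (want ≥) — violated.
2. t=30, q=25, r=7; 1 of them equals 7 — OK.
3. 18 / 3 = 6, so 3 divides 18 — OK.
4. |25 − 27| = 2 — OK.
5. v = t = 30, not all different — violated.
6. s = 27, not > 30; antecedent false, conditional vacuously true — OK.
7. q × v = 25 × 30 = 750, not 752 — violated.
8. t + w = 30 + 18 = 48 — OK.
9. t = 30 lies in [28, 33] — OK.
10. w = 18 > 16, so we need s ≤ 26; but s = 27 > 26 — violated.

Violated: 1, 5, 7, 10.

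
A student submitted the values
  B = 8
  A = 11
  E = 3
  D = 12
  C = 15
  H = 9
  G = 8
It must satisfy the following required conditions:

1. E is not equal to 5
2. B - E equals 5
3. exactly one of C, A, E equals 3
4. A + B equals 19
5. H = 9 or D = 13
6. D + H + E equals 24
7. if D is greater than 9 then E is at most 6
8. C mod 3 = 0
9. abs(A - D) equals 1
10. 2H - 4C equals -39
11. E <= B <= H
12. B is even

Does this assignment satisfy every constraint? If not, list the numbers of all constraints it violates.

1. E = 3, and 3 ≠ 5 — holds.
2. B - E = 8 - 3 = 5 — holds.
3. C=15, A=11, E=3; 1 of them equals 3 — holds.
4. A + B = 11 + 8 = 19 — holds.
5. H = 9 = 9 (first disjunct) — holds.
6. D + H + E = 12 + 9 + 3 = 24 — holds.
7. D = 12 > 9, so we need E ≤ 6; E = 3 ≤ 6 — holds.
8. 15 mod 3 = 0 — holds.
9. abs(11 - 12) = 1 — holds.
10. 2H - 4C = 2(9) - 4(15) = -42, not -39 — does not hold.
11. values 3 <= 8 <= 9 — holds.
12. B = 8 is even — holds.

No — constraint 10 is not satisfied.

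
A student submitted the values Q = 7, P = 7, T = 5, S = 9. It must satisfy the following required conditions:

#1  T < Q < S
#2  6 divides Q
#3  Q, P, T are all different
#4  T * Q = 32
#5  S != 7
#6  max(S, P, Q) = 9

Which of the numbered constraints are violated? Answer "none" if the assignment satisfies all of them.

No — constraints 2, 3, and 4 are not satisfied.

#1 values 5 < 7 < 9  OK
#2 7 = 6*1 + 1, so 6 does not divide 7  FAIL
#3 Q = P = 7, not all different  FAIL
#4 T * Q = 5 * 7 = 35, not 32  FAIL
#5 S = 9, and 9 ≠ 7  OK
#6 max(9, 7, 7) = 9  OK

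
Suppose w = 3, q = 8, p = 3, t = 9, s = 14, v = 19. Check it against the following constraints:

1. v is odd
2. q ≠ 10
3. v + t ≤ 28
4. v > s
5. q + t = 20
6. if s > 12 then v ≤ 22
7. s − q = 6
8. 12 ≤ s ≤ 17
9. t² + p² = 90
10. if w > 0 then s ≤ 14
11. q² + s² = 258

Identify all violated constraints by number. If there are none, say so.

1. v = 19 is odd — holds.
2. q = 8, and 8 ≠ 10 — holds.
3. v + t = 19 + 9 = 28; 28 ≤ 28 — holds.
4. v = 19, s = 14; 19 > 14 — holds.
5. q + t = 8 + 9 = 17, not 20 — fails.
6. s = 14 > 12, so we need v ≤ 22; v = 19 ≤ 22 — holds.
7. s − q = 14 − 8 = 6 — holds.
8. s = 14 lies in [12, 17] — holds.
9. t² + p² = 9² + 3² = 81 + 9 = 90 — holds.
10. w = 3 > 0, so we need s ≤ 14; s = 14 ≤ 14 — holds.
11. q² + s² = 8² + 14² = 64 + 196 = 260, not 258 — fails.

No — constraints 5 and 11 are not satisfied.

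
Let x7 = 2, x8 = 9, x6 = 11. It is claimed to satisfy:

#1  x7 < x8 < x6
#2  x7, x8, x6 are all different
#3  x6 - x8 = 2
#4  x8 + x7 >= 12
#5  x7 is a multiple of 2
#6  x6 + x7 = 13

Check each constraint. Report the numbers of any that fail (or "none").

Violated: 4.

#1 values 2 < 9 < 11  yes
#2 values 2, 9, 11 are pairwise distinct  yes
#3 x6 - x8 = 11 - 9 = 2  yes
#4 x8 + x7 = 9 + 2 = 11; 11 < 12, bound 12 not met  no
#5 2 / 2 = 1, so 2 divides 2  yes
#6 x6 + x7 = 11 + 2 = 13  yes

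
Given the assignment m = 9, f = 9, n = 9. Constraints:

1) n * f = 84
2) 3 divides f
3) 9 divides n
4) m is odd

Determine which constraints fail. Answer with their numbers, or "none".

1) n * f = 9 * 9 = 81, not 84  no
2) 9 / 3 = 3, so 3 divides 9  yes
3) 9 / 9 = 1, so 9 divides 9  yes
4) m = 9 is odd  yes

Violated: 1.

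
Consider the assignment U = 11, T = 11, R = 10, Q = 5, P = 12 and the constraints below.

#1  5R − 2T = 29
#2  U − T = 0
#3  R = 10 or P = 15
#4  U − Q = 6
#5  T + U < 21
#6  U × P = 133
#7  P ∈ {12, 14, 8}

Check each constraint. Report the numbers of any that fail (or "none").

Constraints 1, 5, and 6 do not hold.

#1 5R − 2T = 5(10) − 2(11) = 28, not 29 — violated.
#2 U − T = 11 − 11 = 0 — satisfied.
#3 R = 10 = 10 (first disjunct) — satisfied.
#4 U − Q = 11 − 5 = 6 — satisfied.
#5 T + U = 11 + 11 = 22; 22 ≥ 21, bound 21 not met — violated.
#6 U × P = 11 × 12 = 132, not 133 — violated.
#7 P = 12 is in {12, 14, 8} — satisfied.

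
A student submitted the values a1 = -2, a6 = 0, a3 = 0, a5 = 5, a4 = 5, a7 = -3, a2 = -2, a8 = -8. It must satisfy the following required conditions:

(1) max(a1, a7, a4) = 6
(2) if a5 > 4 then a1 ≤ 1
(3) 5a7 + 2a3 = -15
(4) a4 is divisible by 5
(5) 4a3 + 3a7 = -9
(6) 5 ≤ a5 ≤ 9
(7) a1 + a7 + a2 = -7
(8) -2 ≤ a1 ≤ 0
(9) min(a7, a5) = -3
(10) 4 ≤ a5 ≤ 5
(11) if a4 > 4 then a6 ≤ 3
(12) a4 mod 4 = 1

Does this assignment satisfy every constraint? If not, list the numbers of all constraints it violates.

(1) max(-2, -3, 5) = 5, not 6  false
(2) a5 = 5 > 4, so we need a1 ≤ 1; a1 = -2 ≤ 1  true
(3) 5a7 + 2a3 = 5(-3) + 2(0) = -15  true
(4) 5 / 5 = 1, so 5 divides 5  true
(5) 4a3 + 3a7 = 4(0) + 3(-3) = -9  true
(6) a5 = 5 lies in [5, 9]  true
(7) a1 + a7 + a2 = -2 + (-3) + (-2) = -7  true
(8) a1 = -2 lies in [-2, 0]  true
(9) min(-3, 5) = -3  true
(10) a5 = 5 lies in [4, 5]  true
(11) a4 = 5 > 4, so we need a6 ≤ 3; a6 = 0 ≤ 3  true
(12) 5 mod 4 = 1  true

Constraint 1 does not hold.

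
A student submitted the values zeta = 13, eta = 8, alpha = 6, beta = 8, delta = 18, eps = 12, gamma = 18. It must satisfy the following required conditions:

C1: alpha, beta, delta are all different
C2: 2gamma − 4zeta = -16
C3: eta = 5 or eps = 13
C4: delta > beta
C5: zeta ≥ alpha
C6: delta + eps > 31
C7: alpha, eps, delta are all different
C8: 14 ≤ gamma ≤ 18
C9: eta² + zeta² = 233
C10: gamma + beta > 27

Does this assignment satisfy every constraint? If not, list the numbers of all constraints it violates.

No — constraints 3, 6, and 10 are not satisfied.

C1: values 6, 8, 18 are pairwise distinct — holds.
C2: 2gamma − 4zeta = 2(18) − 4(13) = -16 — holds.
C3: eta = 8 ≠ 5 and eps = 12 ≠ 13; both disjuncts false — does not hold.
C4: delta = 18, beta = 8; 18 > 8 — holds.
C5: zeta = 13, alpha = 6; 13 ≥ 6 — holds.
C6: delta + eps = 18 + 12 = 30; 30 ≤ 31, bound 31 not met — does not hold.
C7: values 6, 12, 18 are pairwise distinct — holds.
C8: gamma = 18 lies in [14, 18] — holds.
C9: eta² + zeta² = 8² + 13² = 64 + 169 = 233 — holds.
C10: gamma + beta = 18 + 8 = 26; 26 ≤ 27, bound 27 not met — does not hold.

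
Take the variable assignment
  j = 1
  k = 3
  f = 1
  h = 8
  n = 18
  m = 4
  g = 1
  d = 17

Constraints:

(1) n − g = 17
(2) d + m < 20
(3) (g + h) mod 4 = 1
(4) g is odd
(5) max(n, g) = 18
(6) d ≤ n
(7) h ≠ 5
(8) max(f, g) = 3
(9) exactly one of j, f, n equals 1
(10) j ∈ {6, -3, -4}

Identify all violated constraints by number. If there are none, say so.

Violated: 2, 8, 9, 10.

(1) n − g = 18 − 1 = 17  ✔
(2) d + m = 17 + 4 = 21; 21 ≥ 20, bound 20 not met  ✘
(3) g + h = 9; 9 mod 4 = 1  ✔
(4) g = 1 is odd  ✔
(5) max(18, 1) = 18  ✔
(6) d = 17, n = 18; 17 ≤ 18  ✔
(7) h = 8, and 8 ≠ 5  ✔
(8) max(1, 1) = 1, not 3  ✘
(9) j=1, f=1, n=18; 2 of them equal 1, not exactly one  ✘
(10) j = 1 is not in {6, -3, -4}  ✘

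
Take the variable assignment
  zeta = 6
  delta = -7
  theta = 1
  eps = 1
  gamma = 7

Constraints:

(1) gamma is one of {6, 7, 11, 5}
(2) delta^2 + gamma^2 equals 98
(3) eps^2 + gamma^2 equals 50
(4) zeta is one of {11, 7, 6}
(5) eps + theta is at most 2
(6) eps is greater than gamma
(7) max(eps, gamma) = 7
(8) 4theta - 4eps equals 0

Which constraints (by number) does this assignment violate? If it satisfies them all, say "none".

Constraint 6 is violated.

(1) gamma = 7 is in {6, 7, 11, 5} — OK.
(2) delta^2 + gamma^2 = (-7)^2 + 7^2 = 49 + 49 = 98 — OK.
(3) eps^2 + gamma^2 = 1^2 + 7^2 = 1 + 49 = 50 — OK.
(4) zeta = 6 is in {11, 7, 6} — OK.
(5) eps + theta = 1 + 1 = 2; 2 ≤ 2 — OK.
(6) eps = 1, gamma = 7; 1 ≤ 7 (want >) — violated.
(7) max(1, 7) = 7 — OK.
(8) 4theta - 4eps = 4(1) - 4(1) = 0 — OK.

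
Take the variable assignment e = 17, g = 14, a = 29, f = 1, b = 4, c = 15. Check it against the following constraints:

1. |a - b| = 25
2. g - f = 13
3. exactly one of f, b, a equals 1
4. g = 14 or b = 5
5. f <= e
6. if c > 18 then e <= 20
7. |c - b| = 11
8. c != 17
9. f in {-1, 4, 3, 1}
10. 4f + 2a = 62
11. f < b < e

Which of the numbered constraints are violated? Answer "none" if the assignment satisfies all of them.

No violations.

1. |29 - 4| = 25 — holds.
2. g - f = 14 - 1 = 13 — holds.
3. f=1, b=4, a=29; 1 of them equals 1 — holds.
4. g = 14 = 14 (first disjunct) — holds.
5. f = 1, e = 17; 1 ≤ 17 — holds.
6. c = 15, not > 18; antecedent false, conditional vacuously true — holds.
7. |15 - 4| = 11 — holds.
8. c = 15, and 15 ≠ 17 — holds.
9. f = 1 is in {-1, 4, 3, 1} — holds.
10. 4f + 2a = 4(1) + 2(29) = 62 — holds.
11. values 1 < 4 < 17 — holds.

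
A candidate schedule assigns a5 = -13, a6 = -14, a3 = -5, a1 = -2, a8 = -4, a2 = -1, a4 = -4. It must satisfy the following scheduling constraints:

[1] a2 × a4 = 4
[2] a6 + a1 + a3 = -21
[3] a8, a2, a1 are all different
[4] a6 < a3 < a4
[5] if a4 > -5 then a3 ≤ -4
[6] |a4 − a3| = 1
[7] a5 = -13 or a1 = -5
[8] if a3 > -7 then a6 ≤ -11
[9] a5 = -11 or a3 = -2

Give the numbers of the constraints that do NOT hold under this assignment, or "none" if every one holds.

[1] a2 × a4 = -1 × (-4) = 4  ✔
[2] a6 + a1 + a3 = -14 + (-2) + (-5) = -21  ✔
[3] values -4, -1, -2 are pairwise distinct  ✔
[4] values -14 < -5 < -4  ✔
[5] a4 = -4 > -5, so we need a3 ≤ -4; a3 = -5 ≤ -4  ✔
[6] |-4 − (-5)| = 1  ✔
[7] a5 = -13 = -13 (first disjunct)  ✔
[8] a3 = -5 > -7, so we need a6 ≤ -11; a6 = -14 ≤ -11  ✔
[9] a5 = -13 ≠ -11 and a3 = -5 ≠ -2; both disjuncts false  ✘

Constraint 9 is violated.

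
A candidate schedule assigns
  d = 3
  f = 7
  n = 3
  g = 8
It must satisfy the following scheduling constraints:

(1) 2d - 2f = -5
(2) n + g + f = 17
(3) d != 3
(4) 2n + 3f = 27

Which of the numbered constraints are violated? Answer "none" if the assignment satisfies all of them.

(1) 2d - 2f = 2(3) - 2(7) = -8, not -5  false
(2) n + g + f = 3 + 8 + 7 = 18, not 17  false
(3) d = 3, but 3 is required to differ  false
(4) 2n + 3f = 2(3) + 3(7) = 27  true

Violated: 1, 2, and 3.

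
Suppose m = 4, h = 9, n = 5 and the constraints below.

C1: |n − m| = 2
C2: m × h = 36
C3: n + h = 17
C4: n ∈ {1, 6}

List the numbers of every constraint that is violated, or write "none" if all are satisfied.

C1: |5 − 4| = 1, not 2 — violated.
C2: m × h = 4 × 9 = 36 — satisfied.
C3: n + h = 5 + 9 = 14, not 17 — violated.
C4: n = 5 is not in {1, 6} — violated.

Violated: 1, 3, 4.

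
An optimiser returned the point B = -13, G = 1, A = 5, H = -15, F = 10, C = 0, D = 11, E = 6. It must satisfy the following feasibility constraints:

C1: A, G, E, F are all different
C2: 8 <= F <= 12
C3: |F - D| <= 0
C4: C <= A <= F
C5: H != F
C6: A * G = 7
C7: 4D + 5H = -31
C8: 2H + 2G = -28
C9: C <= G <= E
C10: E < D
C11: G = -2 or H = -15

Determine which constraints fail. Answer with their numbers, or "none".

C1: values 5, 1, 6, 10 are pairwise distinct  true
C2: F = 10 lies in [8, 12]  true
C3: |10 - 11| = 1; 1 > 0, exceeds bound 0  false
C4: values 0 <= 5 <= 10  true
C5: H = -15, F = 10; distinct  true
C6: A * G = 5 * 1 = 5, not 7  false
C7: 4D + 5H = 4(11) + 5(-15) = -31  true
C8: 2H + 2G = 2(-15) + 2(1) = -28  true
C9: values 0 <= 1 <= 6  true
C10: E = 6, D = 11; 6 < 11  true
C11: G = 1 ≠ -2, but H = -15 = -15 (second disjunct)  true

Constraints 3 and 6 do not hold.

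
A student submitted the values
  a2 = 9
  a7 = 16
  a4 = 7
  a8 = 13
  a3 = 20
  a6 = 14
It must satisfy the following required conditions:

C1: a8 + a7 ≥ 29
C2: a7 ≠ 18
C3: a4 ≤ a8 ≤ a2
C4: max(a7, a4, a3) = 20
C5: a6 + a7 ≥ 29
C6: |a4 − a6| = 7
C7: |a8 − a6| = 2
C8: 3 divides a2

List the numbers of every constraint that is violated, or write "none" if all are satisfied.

C1: a8 + a7 = 13 + 16 = 29; 29 ≥ 29 — satisfied.
C2: a7 = 16, and 16 ≠ 18 — satisfied.
C3: values 7, 13, 9; a8 = 13 is not ≤ a2 = 9 — violated.
C4: max(16, 7, 20) = 20 — satisfied.
C5: a6 + a7 = 14 + 16 = 30; 30 ≥ 29 — satisfied.
C6: |7 − 14| = 7 — satisfied.
C7: |13 − 14| = 1, not 2 — violated.
C8: 9 / 3 = 3, so 3 divides 9 — satisfied.

Constraints 3, 7 are violated.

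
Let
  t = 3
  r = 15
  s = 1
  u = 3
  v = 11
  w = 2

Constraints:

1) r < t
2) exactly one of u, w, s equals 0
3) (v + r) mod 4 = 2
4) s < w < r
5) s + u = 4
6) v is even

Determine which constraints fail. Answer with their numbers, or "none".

1) r = 15, t = 3; 15 ≥ 3 (want <)  ✗
2) u=3, w=2, s=1; 0 of them equal 0, not exactly one  ✗
3) v + r = 26; 26 mod 4 = 2  ✓
4) values 1 < 2 < 15  ✓
5) s + u = 1 + 3 = 4  ✓
6) v = 11 is odd  ✗

Violated: 1, 2, 6.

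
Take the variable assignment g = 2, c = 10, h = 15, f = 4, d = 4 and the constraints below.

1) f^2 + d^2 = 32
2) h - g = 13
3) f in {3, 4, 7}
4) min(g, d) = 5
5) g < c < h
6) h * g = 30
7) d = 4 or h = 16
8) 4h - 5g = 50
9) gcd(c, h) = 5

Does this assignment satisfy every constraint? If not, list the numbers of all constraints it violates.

1) f^2 + d^2 = 4^2 + 4^2 = 16 + 16 = 32 — satisfied.
2) h - g = 15 - 2 = 13 — satisfied.
3) f = 4 is in {3, 4, 7} — satisfied.
4) min(2, 4) = 2, not 5 — violated.
5) values 2 < 10 < 15 — satisfied.
6) h * g = 15 * 2 = 30 — satisfied.
7) d = 4 = 4 (first disjunct) — satisfied.
8) 4h - 5g = 4(15) - 5(2) = 50 — satisfied.
9) gcd(10, 15) = 5 — satisfied.

No — constraint 4 is not satisfied.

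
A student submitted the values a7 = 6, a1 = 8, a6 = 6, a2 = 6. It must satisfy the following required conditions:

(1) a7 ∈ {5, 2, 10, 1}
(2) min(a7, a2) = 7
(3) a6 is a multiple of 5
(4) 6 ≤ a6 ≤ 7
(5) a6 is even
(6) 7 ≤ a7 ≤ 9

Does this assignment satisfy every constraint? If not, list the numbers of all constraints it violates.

No — constraints 1, 2, 3, and 6 are not satisfied.

(1) a7 = 6 is not in {5, 2, 10, 1} — violated.
(2) min(6, 6) = 6, not 7 — violated.
(3) 6 = 5×1 + 1, so 5 does not divide 6 — violated.
(4) a6 = 6 lies in [6, 7] — OK.
(5) a6 = 6 is even — OK.
(6) a7 = 6 is outside [7, 9] — violated.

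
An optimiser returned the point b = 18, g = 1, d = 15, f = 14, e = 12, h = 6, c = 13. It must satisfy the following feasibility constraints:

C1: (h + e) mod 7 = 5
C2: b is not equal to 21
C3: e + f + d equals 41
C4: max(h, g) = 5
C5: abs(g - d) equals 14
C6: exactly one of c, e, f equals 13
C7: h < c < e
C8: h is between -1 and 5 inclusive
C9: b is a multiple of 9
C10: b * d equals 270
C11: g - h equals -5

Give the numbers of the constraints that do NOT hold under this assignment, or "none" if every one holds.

C1: h + e = 18; 18 mod 7 = 4, not 5 — fails.
C2: b = 18, and 18 ≠ 21 — holds.
C3: e + f + d = 12 + 14 + 15 = 41 — holds.
C4: max(6, 1) = 6, not 5 — fails.
C5: abs(1 - 15) = 14 — holds.
C6: c=13, e=12, f=14; 1 of them equals 13 — holds.
C7: values 6, 13, 12; c = 13 is not < e = 12 — fails.
C8: h = 6 is outside [-1, 5] — fails.
C9: 18 / 9 = 2, so 9 divides 18 — holds.
C10: b * d = 18 * 15 = 270 — holds.
C11: g - h = 1 - 6 = -5 — holds.

The assignment fails constraints 1, 4, 7, 8.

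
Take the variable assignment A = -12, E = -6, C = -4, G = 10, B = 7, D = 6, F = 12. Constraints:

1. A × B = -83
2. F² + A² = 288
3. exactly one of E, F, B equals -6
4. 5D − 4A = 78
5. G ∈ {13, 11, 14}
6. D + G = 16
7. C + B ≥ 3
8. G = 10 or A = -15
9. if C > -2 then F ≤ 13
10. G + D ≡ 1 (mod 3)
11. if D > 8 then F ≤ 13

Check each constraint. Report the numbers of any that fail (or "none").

Constraints 1 and 5 do not hold.

1. A × B = -12 × 7 = -84, not -83 — violated.
2. F² + A² = 12² + (-12)² = 144 + 144 = 288 — satisfied.
3. E=-6, F=12, B=7; 1 of them equals -6 — satisfied.
4. 5D − 4A = 5(6) − 4(-12) = 78 — satisfied.
5. G = 10 is not in {13, 11, 14} — violated.
6. D + G = 6 + 10 = 16 — satisfied.
7. C + B = -4 + 7 = 3; 3 ≥ 3 — satisfied.
8. G = 10 = 10 (first disjunct) — satisfied.
9. C = -4, not > -2; antecedent false, conditional vacuously true — satisfied.
10. G + D = 16; 16 mod 3 = 1 — satisfied.
11. D = 6, not > 8; antecedent false, conditional vacuously true — satisfied.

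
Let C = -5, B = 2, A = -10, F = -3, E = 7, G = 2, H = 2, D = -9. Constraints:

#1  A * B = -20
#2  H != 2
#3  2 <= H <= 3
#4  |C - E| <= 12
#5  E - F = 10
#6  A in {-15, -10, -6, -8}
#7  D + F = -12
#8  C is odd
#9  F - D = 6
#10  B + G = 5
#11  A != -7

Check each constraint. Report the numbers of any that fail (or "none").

#1 A * B = -10 * 2 = -20  OK
#2 H = 2, but 2 is required to differ  FAIL
#3 H = 2 lies in [2, 3]  OK
#4 |-5 - 7| = 12; 12 ≤ 12  OK
#5 E - F = 7 - (-3) = 10  OK
#6 A = -10 is in {-15, -10, -6, -8}  OK
#7 D + F = -9 + (-3) = -12  OK
#8 C = -5 is odd  OK
#9 F - D = -3 - (-9) = 6  OK
#10 B + G = 2 + 2 = 4, not 5  FAIL
#11 A = -10, and -10 ≠ -7  OK

Constraints 2 and 10 do not hold.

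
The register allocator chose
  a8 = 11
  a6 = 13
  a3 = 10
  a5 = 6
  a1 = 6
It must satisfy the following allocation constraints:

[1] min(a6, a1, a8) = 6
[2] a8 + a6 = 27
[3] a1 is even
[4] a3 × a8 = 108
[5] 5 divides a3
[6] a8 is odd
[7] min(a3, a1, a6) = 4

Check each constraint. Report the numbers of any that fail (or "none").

No — constraints 2, 4, and 7 are not satisfied.

[1] min(13, 6, 11) = 6 — OK.
[2] a8 + a6 = 11 + 13 = 24, not 27 — violated.
[3] a1 = 6 is even — OK.
[4] a3 × a8 = 10 × 11 = 110, not 108 — violated.
[5] 10 / 5 = 2, so 5 divides 10 — OK.
[6] a8 = 11 is odd — OK.
[7] min(10, 6, 13) = 6, not 4 — violated.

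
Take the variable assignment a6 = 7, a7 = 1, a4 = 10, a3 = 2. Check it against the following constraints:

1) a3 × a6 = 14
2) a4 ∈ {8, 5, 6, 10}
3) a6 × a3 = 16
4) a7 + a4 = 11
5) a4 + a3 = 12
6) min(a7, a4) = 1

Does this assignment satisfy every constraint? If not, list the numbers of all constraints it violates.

1) a3 × a6 = 2 × 7 = 14 — holds.
2) a4 = 10 is in {8, 5, 6, 10} — holds.
3) a6 × a3 = 7 × 2 = 14, not 16 — fails.
4) a7 + a4 = 1 + 10 = 11 — holds.
5) a4 + a3 = 10 + 2 = 12 — holds.
6) min(1, 10) = 1 — holds.

No — constraint 3 is not satisfied.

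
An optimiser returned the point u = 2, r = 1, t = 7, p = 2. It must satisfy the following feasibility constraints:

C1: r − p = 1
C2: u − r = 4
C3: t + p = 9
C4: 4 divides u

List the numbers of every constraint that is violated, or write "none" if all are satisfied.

C1: r − p = 1 − 2 = -1, not 1 — violated.
C2: u − r = 2 − 1 = 1, not 4 — violated.
C3: t + p = 7 + 2 = 9 — satisfied.
C4: 2 = 4×0 + 2, so 4 does not divide 2 — violated.

Constraints 1, 2, and 4 are violated.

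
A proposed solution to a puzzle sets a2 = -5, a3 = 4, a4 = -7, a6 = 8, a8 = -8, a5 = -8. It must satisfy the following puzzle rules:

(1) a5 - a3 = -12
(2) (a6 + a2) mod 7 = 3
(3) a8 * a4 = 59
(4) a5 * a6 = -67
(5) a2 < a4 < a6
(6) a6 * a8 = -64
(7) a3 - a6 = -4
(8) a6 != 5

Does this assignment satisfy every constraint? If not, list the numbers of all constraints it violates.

Violated: 3, 4, and 5.

(1) a5 - a3 = -8 - 4 = -12 — OK.
(2) a6 + a2 = 3; 3 mod 7 = 3 — OK.
(3) a8 * a4 = -8 * (-7) = 56, not 59 — violated.
(4) a5 * a6 = -8 * 8 = -64, not -67 — violated.
(5) values -5, -7, 8; a2 = -5 is not < a4 = -7 — violated.
(6) a6 * a8 = 8 * (-8) = -64 — OK.
(7) a3 - a6 = 4 - 8 = -4 — OK.
(8) a6 = 8, and 8 ≠ 5 — OK.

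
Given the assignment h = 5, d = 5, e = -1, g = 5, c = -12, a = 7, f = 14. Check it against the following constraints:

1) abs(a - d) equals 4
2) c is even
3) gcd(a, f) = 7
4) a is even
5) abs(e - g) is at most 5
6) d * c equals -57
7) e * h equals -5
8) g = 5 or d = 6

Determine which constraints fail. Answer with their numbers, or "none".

1) abs(7 - 5) = 2, not 4 — does not hold.
2) c = -12 is even — holds.
3) gcd(7, 14) = 7 — holds.
4) a = 7 is odd — does not hold.
5) abs(-1 - 5) = 6; 6 > 5, exceeds bound 5 — does not hold.
6) d * c = 5 * (-12) = -60, not -57 — does not hold.
7) e * h = -1 * 5 = -5 — holds.
8) g = 5 = 5 (first disjunct) — holds.

Constraints 1, 4, 5, and 6 are violated.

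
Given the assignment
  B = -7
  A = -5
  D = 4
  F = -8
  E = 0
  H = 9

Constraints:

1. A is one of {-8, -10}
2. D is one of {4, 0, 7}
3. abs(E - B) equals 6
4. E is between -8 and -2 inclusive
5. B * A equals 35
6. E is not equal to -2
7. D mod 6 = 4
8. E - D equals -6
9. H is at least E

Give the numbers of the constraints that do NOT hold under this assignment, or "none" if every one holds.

Violated: 1, 3, 4, 8.

1. A = -5 is not in {-8, -10}  ✗
2. D = 4 is in {4, 0, 7}  ✓
3. abs(0 - (-7)) = 7, not 6  ✗
4. E = 0 is outside [-8, -2]  ✗
5. B * A = -7 * (-5) = 35  ✓
6. E = 0, and 0 ≠ -2  ✓
7. 4 mod 6 = 4  ✓
8. E - D = 0 - 4 = -4, not -6  ✗
9. H = 9, E = 0; 9 ≥ 0  ✓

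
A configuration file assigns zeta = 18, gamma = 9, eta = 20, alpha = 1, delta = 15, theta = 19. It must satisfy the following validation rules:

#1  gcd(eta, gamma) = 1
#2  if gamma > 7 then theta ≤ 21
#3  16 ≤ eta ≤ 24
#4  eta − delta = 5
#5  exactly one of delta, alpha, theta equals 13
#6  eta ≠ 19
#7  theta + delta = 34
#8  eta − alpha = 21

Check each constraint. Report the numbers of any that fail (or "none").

Constraints 5 and 8 do not hold.

#1 gcd(20, 9) = 1  yes
#2 gamma = 9 > 7, so we need theta ≤ 21; theta = 19 ≤ 21  yes
#3 eta = 20 lies in [16, 24]  yes
#4 eta − delta = 20 − 15 = 5  yes
#5 delta=15, alpha=1, theta=19; 0 of them equal 13, not exactly one  no
#6 eta = 20, and 20 ≠ 19  yes
#7 theta + delta = 19 + 15 = 34  yes
#8 eta − alpha = 20 − 1 = 19, not 21  no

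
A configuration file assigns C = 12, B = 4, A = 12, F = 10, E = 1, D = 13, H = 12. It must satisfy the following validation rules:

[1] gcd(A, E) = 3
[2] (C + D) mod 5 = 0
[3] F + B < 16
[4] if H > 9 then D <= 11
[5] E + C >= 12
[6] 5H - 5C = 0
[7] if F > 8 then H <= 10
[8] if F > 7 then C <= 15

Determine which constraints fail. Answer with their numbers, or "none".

[1] gcd(12, 1) = 1, not 3 — does not hold.
[2] C + D = 25; 25 mod 5 = 0 — holds.
[3] F + B = 10 + 4 = 14; 14 < 16 — holds.
[4] H = 12 > 9, so we need D ≤ 11; but D = 13 > 11 — does not hold.
[5] E + C = 1 + 12 = 13; 13 ≥ 12 — holds.
[6] 5H - 5C = 5(12) - 5(12) = 0 — holds.
[7] F = 10 > 8, so we need H ≤ 10; but H = 12 > 10 — does not hold.
[8] F = 10 > 7, so we need C ≤ 15; C = 12 ≤ 15 — holds.

Constraints 1, 4, and 7 are violated.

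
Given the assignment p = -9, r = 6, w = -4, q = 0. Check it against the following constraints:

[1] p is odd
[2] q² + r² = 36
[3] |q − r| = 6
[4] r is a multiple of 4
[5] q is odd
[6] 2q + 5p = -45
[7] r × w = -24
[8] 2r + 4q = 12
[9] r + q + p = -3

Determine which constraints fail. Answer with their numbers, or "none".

[1] p = -9 is odd — satisfied.
[2] q² + r² = 0² + 6² = 0 + 36 = 36 — satisfied.
[3] |0 − 6| = 6 — satisfied.
[4] 6 = 4×1 + 2, so 4 does not divide 6 — violated.
[5] q = 0 is even — violated.
[6] 2q + 5p = 2(0) + 5(-9) = -45 — satisfied.
[7] r × w = 6 × (-4) = -24 — satisfied.
[8] 2r + 4q = 2(6) + 4(0) = 12 — satisfied.
[9] r + q + p = 6 + 0 + (-9) = -3 — satisfied.

Constraints 4, 5 are violated.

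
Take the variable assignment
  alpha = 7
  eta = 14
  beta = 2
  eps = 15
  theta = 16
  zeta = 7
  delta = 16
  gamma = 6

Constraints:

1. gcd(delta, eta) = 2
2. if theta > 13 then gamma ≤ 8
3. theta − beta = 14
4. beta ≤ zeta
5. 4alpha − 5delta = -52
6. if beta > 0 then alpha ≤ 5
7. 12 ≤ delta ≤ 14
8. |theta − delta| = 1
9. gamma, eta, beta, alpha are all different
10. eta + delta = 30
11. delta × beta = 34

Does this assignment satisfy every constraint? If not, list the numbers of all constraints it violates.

Constraints 6, 7, 8, 11 are violated.

1. gcd(16, 14) = 2 — holds.
2. theta = 16 > 13, so we need gamma ≤ 8; gamma = 6 ≤ 8 — holds.
3. theta − beta = 16 − 2 = 14 — holds.
4. beta = 2, zeta = 7; 2 ≤ 7 — holds.
5. 4alpha − 5delta = 4(7) − 5(16) = -52 — holds.
6. beta = 2 > 0, so we need alpha ≤ 5; but alpha = 7 > 5 — fails.
7. delta = 16 is outside [12, 14] — fails.
8. |16 − 16| = 0, not 1 — fails.
9. values 6, 14, 2, 7 are pairwise distinct — holds.
10. eta + delta = 14 + 16 = 30 — holds.
11. delta × beta = 16 × 2 = 32, not 34 — fails.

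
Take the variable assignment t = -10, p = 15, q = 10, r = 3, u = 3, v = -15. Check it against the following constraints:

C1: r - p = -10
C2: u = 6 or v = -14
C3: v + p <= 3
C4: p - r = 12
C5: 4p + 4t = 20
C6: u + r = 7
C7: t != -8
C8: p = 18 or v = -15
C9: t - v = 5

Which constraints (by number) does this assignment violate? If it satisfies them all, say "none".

C1: r - p = 3 - 15 = -12, not -10 — fails.
C2: u = 3 ≠ 6 and v = -15 ≠ -14; both disjuncts false — fails.
C3: v + p = -15 + 15 = 0; 0 ≤ 3 — holds.
C4: p - r = 15 - 3 = 12 — holds.
C5: 4p + 4t = 4(15) + 4(-10) = 20 — holds.
C6: u + r = 3 + 3 = 6, not 7 — fails.
C7: t = -10, and -10 ≠ -8 — holds.
C8: p = 15 ≠ 18, but v = -15 = -15 (second disjunct) — holds.
C9: t - v = -10 - (-15) = 5 — holds.

Violated: 1, 2, and 6.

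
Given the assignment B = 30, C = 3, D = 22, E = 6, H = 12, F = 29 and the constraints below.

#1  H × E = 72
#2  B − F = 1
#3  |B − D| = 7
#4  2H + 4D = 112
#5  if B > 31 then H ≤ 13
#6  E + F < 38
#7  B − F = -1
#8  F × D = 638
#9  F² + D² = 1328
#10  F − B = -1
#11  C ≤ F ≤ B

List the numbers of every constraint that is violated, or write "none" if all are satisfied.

Constraints 3, 7, and 9 do not hold.

#1 H × E = 12 × 6 = 72 — OK.
#2 B − F = 30 − 29 = 1 — OK.
#3 |30 − 22| = 8, not 7 — violated.
#4 2H + 4D = 2(12) + 4(22) = 112 — OK.
#5 B = 30, not > 31; antecedent false, conditional vacuously true — OK.
#6 E + F = 6 + 29 = 35; 35 < 38 — OK.
#7 B − F = 30 − 29 = 1, not -1 — violated.
#8 F × D = 29 × 22 = 638 — OK.
#9 F² + D² = 29² + 22² = 841 + 484 = 1325, not 1328 — violated.
#10 F − B = 29 − 30 = -1 — OK.
#11 values 3 ≤ 29 ≤ 30 — OK.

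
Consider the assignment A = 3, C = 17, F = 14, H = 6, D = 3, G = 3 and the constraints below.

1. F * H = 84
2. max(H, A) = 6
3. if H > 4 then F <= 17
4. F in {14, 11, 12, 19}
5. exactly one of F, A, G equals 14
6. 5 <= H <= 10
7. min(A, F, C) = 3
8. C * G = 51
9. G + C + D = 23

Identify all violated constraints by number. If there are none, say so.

The assignment satisfies every constraint.

1. F * H = 14 * 6 = 84 — holds.
2. max(6, 3) = 6 — holds.
3. H = 6 > 4, so we need F ≤ 17; F = 14 ≤ 17 — holds.
4. F = 14 is in {14, 11, 12, 19} — holds.
5. F=14, A=3, G=3; 1 of them equals 14 — holds.
6. H = 6 lies in [5, 10] — holds.
7. min(3, 14, 17) = 3 — holds.
8. C * G = 17 * 3 = 51 — holds.
9. G + C + D = 3 + 17 + 3 = 23 — holds.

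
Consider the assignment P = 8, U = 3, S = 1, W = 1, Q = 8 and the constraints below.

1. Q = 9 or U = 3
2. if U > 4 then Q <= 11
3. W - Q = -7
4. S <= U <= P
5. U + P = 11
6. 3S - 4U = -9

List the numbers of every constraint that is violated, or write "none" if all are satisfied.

Yes — all constraints hold.

1. Q = 8 ≠ 9, but U = 3 = 3 (second disjunct)  ✓
2. U = 3, not > 4; antecedent false, conditional vacuously true  ✓
3. W - Q = 1 - 8 = -7  ✓
4. values 1 <= 3 <= 8  ✓
5. U + P = 3 + 8 = 11  ✓
6. 3S - 4U = 3(1) - 4(3) = -9  ✓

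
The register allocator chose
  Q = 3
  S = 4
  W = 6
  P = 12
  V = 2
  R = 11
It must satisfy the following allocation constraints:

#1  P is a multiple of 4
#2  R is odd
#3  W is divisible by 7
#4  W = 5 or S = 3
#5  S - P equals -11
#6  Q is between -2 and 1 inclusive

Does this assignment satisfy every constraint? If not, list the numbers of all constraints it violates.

Constraints 3, 4, 5, and 6 do not hold.

#1 12 / 4 = 3, so 4 divides 12  holds
#2 R = 11 is odd  holds
#3 6 = 7*0 + 6, so 7 does not divide 6  fails
#4 W = 6 ≠ 5 and S = 4 ≠ 3; both disjuncts false  fails
#5 S - P = 4 - 12 = -8, not -11  fails
#6 Q = 3 is outside [-2, 1]  fails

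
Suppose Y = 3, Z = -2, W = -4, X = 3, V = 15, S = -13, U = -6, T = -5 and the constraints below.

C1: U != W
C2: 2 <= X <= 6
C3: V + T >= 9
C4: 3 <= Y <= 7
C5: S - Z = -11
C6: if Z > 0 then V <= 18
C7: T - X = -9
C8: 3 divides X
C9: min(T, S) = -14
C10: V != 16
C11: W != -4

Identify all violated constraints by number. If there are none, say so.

The assignment fails constraints 7, 9, and 11.

C1: U = -6, W = -4; distinct — satisfied.
C2: X = 3 lies in [2, 6] — satisfied.
C3: V + T = 15 + (-5) = 10; 10 ≥ 9 — satisfied.
C4: Y = 3 lies in [3, 7] — satisfied.
C5: S - Z = -13 - (-2) = -11 — satisfied.
C6: Z = -2, not > 0; antecedent false, conditional vacuously true — satisfied.
C7: T - X = -5 - 3 = -8, not -9 — violated.
C8: 3 / 3 = 1, so 3 divides 3 — satisfied.
C9: min(-5, -13) = -13, not -14 — violated.
C10: V = 15, and 15 ≠ 16 — satisfied.
C11: W = -4, but -4 is required to differ — violated.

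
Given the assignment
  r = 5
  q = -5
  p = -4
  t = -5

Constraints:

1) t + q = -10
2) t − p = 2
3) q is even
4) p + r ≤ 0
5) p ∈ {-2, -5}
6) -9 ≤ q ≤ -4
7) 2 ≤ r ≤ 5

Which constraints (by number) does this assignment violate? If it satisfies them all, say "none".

Constraints 2, 3, 4, 5 are violated.

1) t + q = -5 + (-5) = -10 — OK.
2) t − p = -5 − (-4) = -1, not 2 — violated.
3) q = -5 is odd — violated.
4) p + r = -4 + 5 = 1; 1 > 0, bound 0 not met — violated.
5) p = -4 is not in {-2, -5} — violated.
6) q = -5 lies in [-9, -4] — OK.
7) r = 5 lies in [2, 5] — OK.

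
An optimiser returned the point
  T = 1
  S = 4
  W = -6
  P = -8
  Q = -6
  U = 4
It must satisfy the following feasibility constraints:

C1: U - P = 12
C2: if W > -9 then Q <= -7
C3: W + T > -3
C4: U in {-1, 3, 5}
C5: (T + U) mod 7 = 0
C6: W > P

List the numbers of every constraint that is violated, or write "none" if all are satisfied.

C1: U - P = 4 - (-8) = 12 — satisfied.
C2: W = -6 > -9, so we need Q ≤ -7; but Q = -6 > -7 — violated.
C3: W + T = -6 + 1 = -5; -5 ≤ -3, bound -3 not met — violated.
C4: U = 4 is not in {-1, 3, 5} — violated.
C5: T + U = 5; 5 mod 7 = 5, not 0 — violated.
C6: W = -6, P = -8; -6 > -8 — satisfied.

No — constraints 2, 3, 4, 5 are not satisfied.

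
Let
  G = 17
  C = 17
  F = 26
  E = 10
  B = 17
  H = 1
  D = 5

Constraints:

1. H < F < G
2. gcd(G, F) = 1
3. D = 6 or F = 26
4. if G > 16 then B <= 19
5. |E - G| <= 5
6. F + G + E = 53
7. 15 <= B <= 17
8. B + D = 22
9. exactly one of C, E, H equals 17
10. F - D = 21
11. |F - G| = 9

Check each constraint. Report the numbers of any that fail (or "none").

1. values 1, 26, 17; F = 26 is not < G = 17  no
2. gcd(17, 26) = 1  yes
3. D = 5 ≠ 6, but F = 26 = 26 (second disjunct)  yes
4. G = 17 > 16, so we need B ≤ 19; B = 17 ≤ 19  yes
5. |10 - 17| = 7; 7 > 5, exceeds bound 5  no
6. F + G + E = 26 + 17 + 10 = 53  yes
7. B = 17 lies in [15, 17]  yes
8. B + D = 17 + 5 = 22  yes
9. C=17, E=10, H=1; 1 of them equals 17  yes
10. F - D = 26 - 5 = 21  yes
11. |26 - 17| = 9  yes

Constraints 1 and 5 are violated.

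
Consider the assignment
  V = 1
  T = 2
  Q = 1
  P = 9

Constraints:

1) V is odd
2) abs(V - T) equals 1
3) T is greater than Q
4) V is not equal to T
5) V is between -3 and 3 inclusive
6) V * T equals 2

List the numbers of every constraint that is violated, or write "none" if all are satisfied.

All constraints are satisfied.

1) V = 1 is odd — holds.
2) abs(1 - 2) = 1 — holds.
3) T = 2, Q = 1; 2 > 1 — holds.
4) V = 1, T = 2; distinct — holds.
5) V = 1 lies in [-3, 3] — holds.
6) V * T = 1 * 2 = 2 — holds.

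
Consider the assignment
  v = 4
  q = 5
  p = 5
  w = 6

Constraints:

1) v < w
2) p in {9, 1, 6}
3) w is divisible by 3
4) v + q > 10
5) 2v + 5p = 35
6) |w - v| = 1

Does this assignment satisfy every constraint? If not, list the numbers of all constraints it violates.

1) v = 4, w = 6; 4 < 6  yes
2) p = 5 is not in {9, 1, 6}  no
3) 6 / 3 = 2, so 3 divides 6  yes
4) v + q = 4 + 5 = 9; 9 ≤ 10, bound 10 not met  no
5) 2v + 5p = 2(4) + 5(5) = 33, not 35  no
6) |6 - 4| = 2, not 1  no

The assignment fails constraints 2, 4, 5, 6.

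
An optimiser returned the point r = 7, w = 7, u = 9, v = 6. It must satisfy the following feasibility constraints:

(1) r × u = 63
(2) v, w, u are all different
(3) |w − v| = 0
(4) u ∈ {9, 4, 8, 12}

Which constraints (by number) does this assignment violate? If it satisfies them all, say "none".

No — constraint 3 is not satisfied.

(1) r × u = 7 × 9 = 63 — holds.
(2) values 6, 7, 9 are pairwise distinct — holds.
(3) |7 − 6| = 1, not 0 — does not hold.
(4) u = 9 is in {9, 4, 8, 12} — holds.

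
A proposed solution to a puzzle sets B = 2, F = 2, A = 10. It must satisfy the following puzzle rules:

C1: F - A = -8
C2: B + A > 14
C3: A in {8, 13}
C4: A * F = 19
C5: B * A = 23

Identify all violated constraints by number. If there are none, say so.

Constraints 2, 3, 4, 5 do not hold.

C1: F - A = 2 - 10 = -8  OK
C2: B + A = 2 + 10 = 12; 12 ≤ 14, bound 14 not met  FAIL
C3: A = 10 is not in {8, 13}  FAIL
C4: A * F = 10 * 2 = 20, not 19  FAIL
C5: B * A = 2 * 10 = 20, not 23  FAIL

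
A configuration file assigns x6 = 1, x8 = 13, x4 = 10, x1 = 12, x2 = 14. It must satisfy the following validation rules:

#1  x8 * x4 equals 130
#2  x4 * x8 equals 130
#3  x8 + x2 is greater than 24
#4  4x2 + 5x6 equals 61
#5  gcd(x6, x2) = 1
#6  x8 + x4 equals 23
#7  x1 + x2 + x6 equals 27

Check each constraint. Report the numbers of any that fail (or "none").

None — every constraint holds.

#1 x8 * x4 = 13 * 10 = 130  yes
#2 x4 * x8 = 10 * 13 = 130  yes
#3 x8 + x2 = 13 + 14 = 27; 27 > 24  yes
#4 4x2 + 5x6 = 4(14) + 5(1) = 61  yes
#5 gcd(1, 14) = 1  yes
#6 x8 + x4 = 13 + 10 = 23  yes
#7 x1 + x2 + x6 = 12 + 14 + 1 = 27  yes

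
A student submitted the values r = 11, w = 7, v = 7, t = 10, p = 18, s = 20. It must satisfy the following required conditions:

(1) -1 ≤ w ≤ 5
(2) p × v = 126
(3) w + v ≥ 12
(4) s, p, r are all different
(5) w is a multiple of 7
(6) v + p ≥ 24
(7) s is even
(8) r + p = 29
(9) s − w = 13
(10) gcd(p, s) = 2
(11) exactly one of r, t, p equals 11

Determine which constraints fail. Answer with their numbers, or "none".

The assignment fails constraint 1.

(1) w = 7 is outside [-1, 5] — fails.
(2) p × v = 18 × 7 = 126 — holds.
(3) w + v = 7 + 7 = 14; 14 ≥ 12 — holds.
(4) values 20, 18, 11 are pairwise distinct — holds.
(5) 7 / 7 = 1, so 7 divides 7 — holds.
(6) v + p = 7 + 18 = 25; 25 ≥ 24 — holds.
(7) s = 20 is even — holds.
(8) r + p = 11 + 18 = 29 — holds.
(9) s − w = 20 − 7 = 13 — holds.
(10) gcd(18, 20) = 2 — holds.
(11) r=11, t=10, p=18; 1 of them equals 11 — holds.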